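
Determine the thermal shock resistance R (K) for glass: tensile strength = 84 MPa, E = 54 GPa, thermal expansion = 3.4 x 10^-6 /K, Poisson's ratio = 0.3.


Thermal shock resistance: R = sigma * (1 - nu) / (E * alpha)
  Numerator = 84 * (1 - 0.3) = 58.8
  Denominator = 54 * 1000 * (3.4 x 10^-6) = 0.1836
  R = 58.8 / 0.1836 = 320.3 K

320.3 K


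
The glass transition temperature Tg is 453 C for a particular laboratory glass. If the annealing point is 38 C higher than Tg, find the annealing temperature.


The annealing temperature is Tg plus the offset:
  T_anneal = 453 + 38 = 491 C

491 C


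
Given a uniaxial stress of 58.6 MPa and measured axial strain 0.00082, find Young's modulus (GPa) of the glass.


Young's modulus: E = stress / strain
  E = 58.6 MPa / 0.00082 = 71463.41 MPa
Convert to GPa: 71463.41 / 1000 = 71.46 GPa

71.46 GPa


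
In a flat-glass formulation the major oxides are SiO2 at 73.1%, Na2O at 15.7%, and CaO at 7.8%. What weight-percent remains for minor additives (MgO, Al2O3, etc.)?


Sum the three major oxides:
  SiO2 + Na2O + CaO = 73.1 + 15.7 + 7.8 = 96.6%
Subtract from 100%:
  Others = 100 - 96.6 = 3.4%

3.4%


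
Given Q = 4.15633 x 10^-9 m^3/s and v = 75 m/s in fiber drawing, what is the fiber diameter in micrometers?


Cross-sectional area from continuity:
  A = Q / v = 4.15633 x 10^-9 / 75 = 5.541773 x 10^-11 m^2
Diameter from circular cross-section:
  d = sqrt(4A / pi) * 10^6 (m -> um)
  d = sqrt(4 * 5.541773 x 10^-11 / pi) * 10^6 = 8.4 um

8.4 um


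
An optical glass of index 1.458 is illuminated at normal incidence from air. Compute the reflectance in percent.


Fresnel reflectance at normal incidence:
  R = ((n - 1)/(n + 1))^2
  (n - 1)/(n + 1) = (1.458 - 1)/(1.458 + 1) = 0.18633
  R = 0.18633^2 = 0.0347189
  R(%) = 0.0347189 * 100 = 3.472%

3.472%


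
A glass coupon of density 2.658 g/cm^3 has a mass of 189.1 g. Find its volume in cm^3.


Rearrange rho = m / V:
  V = m / rho
  V = 189.1 / 2.658 = 71.144 cm^3

71.144 cm^3


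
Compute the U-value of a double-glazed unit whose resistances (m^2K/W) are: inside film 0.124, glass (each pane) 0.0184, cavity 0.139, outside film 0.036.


Total thermal resistance (series):
  R_total = R_in + R_glass + R_air + R_glass + R_out
  R_total = 0.124 + 0.0184 + 0.139 + 0.0184 + 0.036 = 0.3358 m^2K/W
U-value = 1 / R_total = 1 / 0.3358 = 2.978 W/m^2K

2.978 W/m^2K


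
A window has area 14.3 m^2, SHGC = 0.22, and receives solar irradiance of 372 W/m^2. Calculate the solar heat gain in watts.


Solar heat gain: Q = Area * SHGC * Irradiance
  Q = 14.3 * 0.22 * 372 = 1170.3 W

1170.3 W


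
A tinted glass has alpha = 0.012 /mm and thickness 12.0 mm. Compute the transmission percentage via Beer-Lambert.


Beer-Lambert law: T = exp(-alpha * thickness)
  exponent = -0.012 * 12.0 = -0.144
  T = exp(-0.144) = 0.8659
  Percentage = 0.8659 * 100 = 86.59%

86.59%


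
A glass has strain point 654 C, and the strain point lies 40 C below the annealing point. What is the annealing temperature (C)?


T_anneal = T_strain + gap:
  T_anneal = 654 + 40 = 694 C

694 C


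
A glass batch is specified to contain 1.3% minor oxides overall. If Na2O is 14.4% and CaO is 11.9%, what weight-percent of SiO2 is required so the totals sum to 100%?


Known pieces sum to 100%:
  SiO2 = 100 - (others + Na2O + CaO)
  SiO2 = 100 - (1.3 + 14.4 + 11.9) = 72.4%

72.4%


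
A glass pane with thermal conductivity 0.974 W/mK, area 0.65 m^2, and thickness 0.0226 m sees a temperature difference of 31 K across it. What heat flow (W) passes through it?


Fourier's law: Q = k * A * dT / t
  Q = 0.974 * 0.65 * 31 / 0.0226
  Q = 19.6261 / 0.0226 = 868.4 W

868.4 W


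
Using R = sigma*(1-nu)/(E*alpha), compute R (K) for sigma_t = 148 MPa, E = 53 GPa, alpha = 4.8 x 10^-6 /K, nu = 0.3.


Thermal shock resistance: R = sigma * (1 - nu) / (E * alpha)
  Numerator = 148 * (1 - 0.3) = 103.6
  Denominator = 53 * 1000 * (4.8 x 10^-6) = 0.2544
  R = 103.6 / 0.2544 = 407.2 K

407.2 K


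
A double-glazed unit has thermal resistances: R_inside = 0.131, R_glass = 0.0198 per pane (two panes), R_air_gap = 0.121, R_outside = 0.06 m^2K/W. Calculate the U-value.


Total thermal resistance (series):
  R_total = R_in + R_glass + R_air + R_glass + R_out
  R_total = 0.131 + 0.0198 + 0.121 + 0.0198 + 0.06 = 0.3516 m^2K/W
U-value = 1 / R_total = 1 / 0.3516 = 2.844 W/m^2K

2.844 W/m^2K


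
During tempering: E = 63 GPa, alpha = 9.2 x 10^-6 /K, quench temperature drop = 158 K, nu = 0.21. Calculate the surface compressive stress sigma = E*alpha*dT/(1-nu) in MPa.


Tempering stress: sigma = E * alpha * dT / (1 - nu)
  E (MPa) = 63 * 1000 = 63000
  Numerator = 63000 * (9.2 x 10^-6) * 158 = 91.5768
  Denominator = 1 - 0.21 = 0.79
  sigma = 91.5768 / 0.79 = 115.9 MPa

115.9 MPa


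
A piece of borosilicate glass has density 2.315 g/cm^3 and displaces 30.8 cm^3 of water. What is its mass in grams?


Rearrange rho = m / V:
  m = rho * V
  m = 2.315 * 30.8 = 71.302 g

71.302 g


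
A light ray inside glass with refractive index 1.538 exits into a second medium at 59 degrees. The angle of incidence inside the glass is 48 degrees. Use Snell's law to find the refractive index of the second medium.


Apply Snell's law: n1 * sin(theta1) = n2 * sin(theta2)
  n2 = n1 * sin(theta1) / sin(theta2)
  sin(48) = 0.743145
  sin(59) = 0.857167
  n2 = 1.538 * 0.743145 / 0.857167 = 1.3334

1.3334


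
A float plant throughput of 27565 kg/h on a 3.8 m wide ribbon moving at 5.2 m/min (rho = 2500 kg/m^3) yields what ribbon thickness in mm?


Ribbon cross-section from mass balance:
  Volume rate = throughput / density = 27565 / 2500 = 11.026 m^3/h
  thickness = volume rate / (speed * 60 * width), i.e.
  thickness = throughput / (60 * speed * width * density) * 1000
  thickness = 27565 / (60 * 5.2 * 3.8 * 2500) * 1000 = 9.3 mm

9.3 mm


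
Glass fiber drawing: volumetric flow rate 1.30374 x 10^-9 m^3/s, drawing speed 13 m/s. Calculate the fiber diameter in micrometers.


Cross-sectional area from continuity:
  A = Q / v = 1.30374 x 10^-9 / 13 = 1.002877 x 10^-10 m^2
Diameter from circular cross-section:
  d = sqrt(4A / pi) * 10^6 (m -> um)
  d = sqrt(4 * 1.002877 x 10^-10 / pi) * 10^6 = 11.3 um

11.3 um


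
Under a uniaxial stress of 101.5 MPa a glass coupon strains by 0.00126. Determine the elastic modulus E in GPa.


Young's modulus: E = stress / strain
  E = 101.5 MPa / 0.00126 = 80555.56 MPa
Convert to GPa: 80555.56 / 1000 = 80.56 GPa

80.56 GPa


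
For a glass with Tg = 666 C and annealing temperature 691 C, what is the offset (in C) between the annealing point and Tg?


Offset = T_anneal - Tg:
  offset = 691 - 666 = 25 C

25 C


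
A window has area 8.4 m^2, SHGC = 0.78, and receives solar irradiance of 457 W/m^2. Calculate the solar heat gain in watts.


Solar heat gain: Q = Area * SHGC * Irradiance
  Q = 8.4 * 0.78 * 457 = 2994.3 W

2994.3 W


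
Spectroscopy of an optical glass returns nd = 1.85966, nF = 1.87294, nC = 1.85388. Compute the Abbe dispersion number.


Abbe number formula: Vd = (nd - 1) / (nF - nC)
  nd - 1 = 1.85966 - 1 = 0.85966
  nF - nC = 1.87294 - 1.85388 = 0.01906
  Vd = 0.85966 / 0.01906 = 45.1

45.1


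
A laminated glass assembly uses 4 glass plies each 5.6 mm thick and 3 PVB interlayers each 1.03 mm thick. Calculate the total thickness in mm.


Total thickness = glass contribution + PVB contribution
  Glass: 4 * 5.6 = 22.4 mm
  PVB: 3 * 1.03 = 3.09 mm
  Total = 22.4 + 3.09 = 25.49 mm

25.49 mm


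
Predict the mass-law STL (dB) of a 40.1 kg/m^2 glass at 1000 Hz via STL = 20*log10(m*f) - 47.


Mass law: STL = 20 * log10(m * f) - 47
  m * f = 40.1 * 1000 = 40100
  log10(40100) = 4.60314
  STL = 20 * 4.60314 - 47 = 92.0628 - 47 = 45.1 dB

45.1 dB


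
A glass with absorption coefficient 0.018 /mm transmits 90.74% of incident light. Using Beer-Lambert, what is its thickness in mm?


Rearrange T = exp(-alpha * thickness):
  thickness = -ln(T) / alpha
  T = 90.74/100 = 0.9074
  ln(T) = -0.09717
  -ln(T) = 0.09717
  thickness = 0.09717 / 0.018 = 5.4 mm

5.4 mm


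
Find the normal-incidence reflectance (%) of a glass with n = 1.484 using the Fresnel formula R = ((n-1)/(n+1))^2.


Fresnel reflectance at normal incidence:
  R = ((n - 1)/(n + 1))^2
  (n - 1)/(n + 1) = (1.484 - 1)/(1.484 + 1) = 0.194847
  R = 0.194847^2 = 0.0379654
  R(%) = 0.0379654 * 100 = 3.797%

3.797%


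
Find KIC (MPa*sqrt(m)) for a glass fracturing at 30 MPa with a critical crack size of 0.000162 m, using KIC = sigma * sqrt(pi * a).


Fracture toughness: KIC = sigma * sqrt(pi * a)
  pi * a = pi * 0.000162 = 0.000508938
  sqrt(pi * a) = 0.02256
  KIC = 30 * 0.02256 = 0.677 MPa*sqrt(m)

0.677 MPa*sqrt(m)


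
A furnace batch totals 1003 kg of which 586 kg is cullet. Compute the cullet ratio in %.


Cullet ratio = (cullet mass / total batch mass) * 100
  Ratio = 586 / 1003 * 100 = 58.42%

58.42%


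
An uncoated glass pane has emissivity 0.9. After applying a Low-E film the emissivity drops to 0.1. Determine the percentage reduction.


Percentage reduction = (1 - coated/uncoated) * 100
  Ratio = 0.1 / 0.9 = 0.1111
  Reduction = (1 - 0.1111) * 100 = 88.9%

88.9%


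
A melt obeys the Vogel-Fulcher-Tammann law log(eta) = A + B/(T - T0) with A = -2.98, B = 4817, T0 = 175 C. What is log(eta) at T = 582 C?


VFT equation: log(eta) = A + B / (T - T0)
  T - T0 = 582 - 175 = 407
  B / (T - T0) = 4817 / 407 = 11.835
  log(eta) = -2.98 + 11.835 = 8.855

8.855


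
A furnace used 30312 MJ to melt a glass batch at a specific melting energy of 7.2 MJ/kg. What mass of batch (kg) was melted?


Rearrange E = m * s for m:
  m = E / s
  m = 30312 / 7.2 = 4210.0 kg

4210.0 kg


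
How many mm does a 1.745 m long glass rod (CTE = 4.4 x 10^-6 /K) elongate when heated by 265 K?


Thermal expansion formula: dL = alpha * L0 * dT
  dL = (4.4 x 10^-6) * 1.745 * 265 = 0.00203467 m
Convert to mm: 0.00203467 * 1000 = 2.0347 mm

2.0347 mm


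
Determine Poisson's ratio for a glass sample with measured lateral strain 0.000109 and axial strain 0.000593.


Poisson's ratio: nu = lateral strain / axial strain
  nu = 0.000109 / 0.000593 = 0.1838

0.1838


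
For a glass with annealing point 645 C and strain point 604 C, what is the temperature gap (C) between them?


Gap = T_anneal - T_strain:
  gap = 645 - 604 = 41 C

41 C


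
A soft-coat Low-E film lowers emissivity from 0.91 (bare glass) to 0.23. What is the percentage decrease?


Percentage reduction = (1 - coated/uncoated) * 100
  Ratio = 0.23 / 0.91 = 0.2527
  Reduction = (1 - 0.2527) * 100 = 74.7%

74.7%


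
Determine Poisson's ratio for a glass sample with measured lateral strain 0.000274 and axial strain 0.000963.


Poisson's ratio: nu = lateral strain / axial strain
  nu = 0.000274 / 0.000963 = 0.2845

0.2845


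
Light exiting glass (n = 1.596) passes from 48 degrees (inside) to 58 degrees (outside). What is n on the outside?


Apply Snell's law: n1 * sin(theta1) = n2 * sin(theta2)
  n2 = n1 * sin(theta1) / sin(theta2)
  sin(48) = 0.743145
  sin(58) = 0.848048
  n2 = 1.596 * 0.743145 / 0.848048 = 1.3986

1.3986


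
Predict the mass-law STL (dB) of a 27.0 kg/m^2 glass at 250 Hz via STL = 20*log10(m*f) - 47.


Mass law: STL = 20 * log10(m * f) - 47
  m * f = 27.0 * 250 = 6750
  log10(6750) = 3.8293
  STL = 20 * 3.8293 - 47 = 76.586 - 47 = 29.6 dB

29.6 dB


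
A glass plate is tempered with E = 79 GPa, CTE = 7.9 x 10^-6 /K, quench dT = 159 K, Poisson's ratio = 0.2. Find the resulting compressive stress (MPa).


Tempering stress: sigma = E * alpha * dT / (1 - nu)
  E (MPa) = 79 * 1000 = 79000
  Numerator = 79000 * (7.9 x 10^-6) * 159 = 99.2319
  Denominator = 1 - 0.2 = 0.8
  sigma = 99.2319 / 0.8 = 124.0 MPa

124.0 MPa


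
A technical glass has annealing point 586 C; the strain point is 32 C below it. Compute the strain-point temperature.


Strain point = annealing point - difference:
  T_strain = 586 - 32 = 554 C

554 C


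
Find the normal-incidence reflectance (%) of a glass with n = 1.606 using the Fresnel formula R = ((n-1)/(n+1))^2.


Fresnel reflectance at normal incidence:
  R = ((n - 1)/(n + 1))^2
  (n - 1)/(n + 1) = (1.606 - 1)/(1.606 + 1) = 0.23254
  R = 0.23254^2 = 0.0540749
  R(%) = 0.0540749 * 100 = 5.407%

5.407%


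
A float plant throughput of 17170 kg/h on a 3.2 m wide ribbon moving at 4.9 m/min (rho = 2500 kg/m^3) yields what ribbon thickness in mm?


Ribbon cross-section from mass balance:
  Volume rate = throughput / density = 17170 / 2500 = 6.868 m^3/h
  thickness = volume rate / (speed * 60 * width), i.e.
  thickness = throughput / (60 * speed * width * density) * 1000
  thickness = 17170 / (60 * 4.9 * 3.2 * 2500) * 1000 = 7.3 mm

7.3 mm


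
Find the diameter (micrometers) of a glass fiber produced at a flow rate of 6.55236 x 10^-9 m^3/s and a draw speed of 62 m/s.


Cross-sectional area from continuity:
  A = Q / v = 6.55236 x 10^-9 / 62 = 1.056832 x 10^-10 m^2
Diameter from circular cross-section:
  d = sqrt(4A / pi) * 10^6 (m -> um)
  d = sqrt(4 * 1.056832 x 10^-10 / pi) * 10^6 = 11.6 um

11.6 um


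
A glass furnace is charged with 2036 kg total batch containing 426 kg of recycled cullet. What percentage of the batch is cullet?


Cullet ratio = (cullet mass / total batch mass) * 100
  Ratio = 426 / 2036 * 100 = 20.92%

20.92%


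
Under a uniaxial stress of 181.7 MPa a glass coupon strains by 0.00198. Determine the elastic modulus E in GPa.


Young's modulus: E = stress / strain
  E = 181.7 MPa / 0.00198 = 91767.68 MPa
Convert to GPa: 91767.68 / 1000 = 91.77 GPa

91.77 GPa


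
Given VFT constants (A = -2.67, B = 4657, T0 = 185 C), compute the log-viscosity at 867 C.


VFT equation: log(eta) = A + B / (T - T0)
  T - T0 = 867 - 185 = 682
  B / (T - T0) = 4657 / 682 = 6.828
  log(eta) = -2.67 + 6.828 = 4.158

4.158


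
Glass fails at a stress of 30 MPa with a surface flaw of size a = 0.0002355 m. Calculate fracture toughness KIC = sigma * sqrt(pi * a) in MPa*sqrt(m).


Fracture toughness: KIC = sigma * sqrt(pi * a)
  pi * a = pi * 0.0002355 = 0.000739845
  sqrt(pi * a) = 0.0272
  KIC = 30 * 0.0272 = 0.816 MPa*sqrt(m)

0.816 MPa*sqrt(m)


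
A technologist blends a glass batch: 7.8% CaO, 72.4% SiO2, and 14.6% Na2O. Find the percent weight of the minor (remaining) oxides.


Sum the three major oxides:
  SiO2 + Na2O + CaO = 72.4 + 14.6 + 7.8 = 94.8%
Subtract from 100%:
  Others = 100 - 94.8 = 5.2%

5.2%


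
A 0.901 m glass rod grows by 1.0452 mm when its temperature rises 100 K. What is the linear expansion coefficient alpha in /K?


Rearrange dL = alpha * L0 * dT for alpha:
  alpha = dL / (L0 * dT)
  alpha = (1.0452 / 1000) / (0.901 * 100) = 0.0000116 /K = 1.16 x 10^-5 /K

1.16 x 10^-5 /K


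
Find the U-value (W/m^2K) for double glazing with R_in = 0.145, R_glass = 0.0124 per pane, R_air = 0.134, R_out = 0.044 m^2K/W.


Total thermal resistance (series):
  R_total = R_in + R_glass + R_air + R_glass + R_out
  R_total = 0.145 + 0.0124 + 0.134 + 0.0124 + 0.044 = 0.3478 m^2K/W
U-value = 1 / R_total = 1 / 0.3478 = 2.875 W/m^2K

2.875 W/m^2K


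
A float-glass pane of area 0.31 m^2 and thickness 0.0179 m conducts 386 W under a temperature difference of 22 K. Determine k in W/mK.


Fourier's law rearranged: k = Q * t / (A * dT)
  Numerator = 386 * 0.0179 = 6.9094
  Denominator = 0.31 * 22 = 6.82
  k = 6.9094 / 6.82 = 1.013 W/mK

1.013 W/mK


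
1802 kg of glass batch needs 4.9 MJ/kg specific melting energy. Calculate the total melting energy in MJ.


Total energy = mass * specific energy
  E = 1802 * 4.9 = 8829.8 MJ

8829.8 MJ


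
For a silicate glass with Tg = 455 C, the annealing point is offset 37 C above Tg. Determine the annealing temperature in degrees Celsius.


The annealing temperature is Tg plus the offset:
  T_anneal = 455 + 37 = 492 C

492 C


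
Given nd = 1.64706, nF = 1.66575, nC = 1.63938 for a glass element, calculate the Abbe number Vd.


Abbe number formula: Vd = (nd - 1) / (nF - nC)
  nd - 1 = 1.64706 - 1 = 0.64706
  nF - nC = 1.66575 - 1.63938 = 0.02637
  Vd = 0.64706 / 0.02637 = 24.54

24.54


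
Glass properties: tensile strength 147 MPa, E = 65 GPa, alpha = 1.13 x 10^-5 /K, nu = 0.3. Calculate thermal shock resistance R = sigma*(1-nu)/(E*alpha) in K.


Thermal shock resistance: R = sigma * (1 - nu) / (E * alpha)
  Numerator = 147 * (1 - 0.3) = 102.9
  Denominator = 65 * 1000 * (1.13 x 10^-5) = 0.7345
  R = 102.9 / 0.7345 = 140.1 K

140.1 K


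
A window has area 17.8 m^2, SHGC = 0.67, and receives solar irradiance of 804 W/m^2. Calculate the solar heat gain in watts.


Solar heat gain: Q = Area * SHGC * Irradiance
  Q = 17.8 * 0.67 * 804 = 9588.5 W

9588.5 W


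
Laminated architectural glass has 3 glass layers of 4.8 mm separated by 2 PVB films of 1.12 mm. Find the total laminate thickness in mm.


Total thickness = glass contribution + PVB contribution
  Glass: 3 * 4.8 = 14.4 mm
  PVB: 2 * 1.12 = 2.24 mm
  Total = 14.4 + 2.24 = 16.64 mm

16.64 mm


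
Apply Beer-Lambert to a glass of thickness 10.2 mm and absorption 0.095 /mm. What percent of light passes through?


Beer-Lambert law: T = exp(-alpha * thickness)
  exponent = -0.095 * 10.2 = -0.969
  T = exp(-0.969) = 0.3795
  Percentage = 0.3795 * 100 = 37.95%

37.95%


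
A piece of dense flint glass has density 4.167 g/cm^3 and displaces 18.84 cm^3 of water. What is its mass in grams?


Rearrange rho = m / V:
  m = rho * V
  m = 4.167 * 18.84 = 78.506 g

78.506 g


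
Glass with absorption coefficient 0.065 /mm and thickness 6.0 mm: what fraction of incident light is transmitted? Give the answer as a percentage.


Beer-Lambert law: T = exp(-alpha * thickness)
  exponent = -0.065 * 6.0 = -0.39
  T = exp(-0.39) = 0.6771
  Percentage = 0.6771 * 100 = 67.71%

67.71%


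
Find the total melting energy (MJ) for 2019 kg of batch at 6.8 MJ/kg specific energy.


Total energy = mass * specific energy
  E = 2019 * 6.8 = 13729.2 MJ

13729.2 MJ


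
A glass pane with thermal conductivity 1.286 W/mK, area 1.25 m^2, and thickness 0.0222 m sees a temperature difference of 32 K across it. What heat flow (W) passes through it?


Fourier's law: Q = k * A * dT / t
  Q = 1.286 * 1.25 * 32 / 0.0222
  Q = 51.44 / 0.0222 = 2317.1 W

2317.1 W


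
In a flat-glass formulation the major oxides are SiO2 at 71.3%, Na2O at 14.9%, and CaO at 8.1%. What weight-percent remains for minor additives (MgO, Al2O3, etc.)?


Sum the three major oxides:
  SiO2 + Na2O + CaO = 71.3 + 14.9 + 8.1 = 94.3%
Subtract from 100%:
  Others = 100 - 94.3 = 5.7%

5.7%


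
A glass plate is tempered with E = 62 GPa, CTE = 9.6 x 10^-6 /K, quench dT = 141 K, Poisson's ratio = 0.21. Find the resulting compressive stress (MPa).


Tempering stress: sigma = E * alpha * dT / (1 - nu)
  E (MPa) = 62 * 1000 = 62000
  Numerator = 62000 * (9.6 x 10^-6) * 141 = 83.9232
  Denominator = 1 - 0.21 = 0.79
  sigma = 83.9232 / 0.79 = 106.2 MPa

106.2 MPa


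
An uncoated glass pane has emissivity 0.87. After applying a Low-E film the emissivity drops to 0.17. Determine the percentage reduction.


Percentage reduction = (1 - coated/uncoated) * 100
  Ratio = 0.17 / 0.87 = 0.1954
  Reduction = (1 - 0.1954) * 100 = 80.5%

80.5%


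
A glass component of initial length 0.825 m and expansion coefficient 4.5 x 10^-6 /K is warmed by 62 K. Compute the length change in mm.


Thermal expansion formula: dL = alpha * L0 * dT
  dL = (4.5 x 10^-6) * 0.825 * 62 = 0.00023017 m
Convert to mm: 0.00023017 * 1000 = 0.2302 mm

0.2302 mm


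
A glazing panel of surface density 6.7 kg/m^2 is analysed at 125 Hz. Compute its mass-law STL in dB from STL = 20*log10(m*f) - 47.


Mass law: STL = 20 * log10(m * f) - 47
  m * f = 6.7 * 125 = 837.5
  log10(837.5) = 2.92298
  STL = 20 * 2.92298 - 47 = 58.4596 - 47 = 11.5 dB

11.5 dB


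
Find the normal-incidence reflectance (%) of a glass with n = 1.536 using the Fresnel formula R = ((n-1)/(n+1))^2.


Fresnel reflectance at normal incidence:
  R = ((n - 1)/(n + 1))^2
  (n - 1)/(n + 1) = (1.536 - 1)/(1.536 + 1) = 0.211356
  R = 0.211356^2 = 0.0446714
  R(%) = 0.0446714 * 100 = 4.467%

4.467%


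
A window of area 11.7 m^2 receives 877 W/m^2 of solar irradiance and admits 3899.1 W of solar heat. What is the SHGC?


Rearrange Q = Area * SHGC * Irradiance:
  SHGC = Q / (Area * Irradiance)
  SHGC = 3899.1 / (11.7 * 877) = 0.38

0.38


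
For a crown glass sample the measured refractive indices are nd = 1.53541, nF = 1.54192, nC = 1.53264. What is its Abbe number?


Abbe number formula: Vd = (nd - 1) / (nF - nC)
  nd - 1 = 1.53541 - 1 = 0.53541
  nF - nC = 1.54192 - 1.53264 = 0.00928
  Vd = 0.53541 / 0.00928 = 57.7

57.7


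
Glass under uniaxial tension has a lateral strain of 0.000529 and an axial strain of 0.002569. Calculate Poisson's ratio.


Poisson's ratio: nu = lateral strain / axial strain
  nu = 0.000529 / 0.002569 = 0.2059

0.2059


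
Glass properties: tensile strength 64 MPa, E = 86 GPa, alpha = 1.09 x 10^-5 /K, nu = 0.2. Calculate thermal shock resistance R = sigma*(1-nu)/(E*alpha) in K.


Thermal shock resistance: R = sigma * (1 - nu) / (E * alpha)
  Numerator = 64 * (1 - 0.2) = 51.2
  Denominator = 86 * 1000 * (1.09 x 10^-5) = 0.9374
  R = 51.2 / 0.9374 = 54.6 K

54.6 K


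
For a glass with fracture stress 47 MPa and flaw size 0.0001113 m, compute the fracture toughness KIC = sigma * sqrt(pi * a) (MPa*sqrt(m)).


Fracture toughness: KIC = sigma * sqrt(pi * a)
  pi * a = pi * 0.0001113 = 0.000349659
  sqrt(pi * a) = 0.018699
  KIC = 47 * 0.018699 = 0.879 MPa*sqrt(m)

0.879 MPa*sqrt(m)


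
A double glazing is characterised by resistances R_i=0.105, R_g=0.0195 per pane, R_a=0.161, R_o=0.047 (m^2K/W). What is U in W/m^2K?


Total thermal resistance (series):
  R_total = R_in + R_glass + R_air + R_glass + R_out
  R_total = 0.105 + 0.0195 + 0.161 + 0.0195 + 0.047 = 0.352 m^2K/W
U-value = 1 / R_total = 1 / 0.352 = 2.841 W/m^2K

2.841 W/m^2K


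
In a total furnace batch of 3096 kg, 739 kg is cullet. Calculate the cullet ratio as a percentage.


Cullet ratio = (cullet mass / total batch mass) * 100
  Ratio = 739 / 3096 * 100 = 23.87%

23.87%


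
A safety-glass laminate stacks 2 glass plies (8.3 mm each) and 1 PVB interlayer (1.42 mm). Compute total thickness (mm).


Total thickness = glass contribution + PVB contribution
  Glass: 2 * 8.3 = 16.6 mm
  PVB: 1 * 1.42 = 1.42 mm
  Total = 16.6 + 1.42 = 18.02 mm

18.02 mm


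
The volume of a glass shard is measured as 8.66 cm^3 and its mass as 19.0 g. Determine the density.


Use the definition of density:
  rho = mass / volume
  rho = 19.0 / 8.66 = 2.194 g/cm^3

2.194 g/cm^3


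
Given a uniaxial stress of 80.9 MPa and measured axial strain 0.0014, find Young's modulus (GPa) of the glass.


Young's modulus: E = stress / strain
  E = 80.9 MPa / 0.0014 = 57785.71 MPa
Convert to GPa: 57785.71 / 1000 = 57.79 GPa

57.79 GPa


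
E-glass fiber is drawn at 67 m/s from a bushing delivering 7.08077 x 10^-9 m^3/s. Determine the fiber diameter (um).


Cross-sectional area from continuity:
  A = Q / v = 7.08077 x 10^-9 / 67 = 1.056831 x 10^-10 m^2
Diameter from circular cross-section:
  d = sqrt(4A / pi) * 10^6 (m -> um)
  d = sqrt(4 * 1.056831 x 10^-10 / pi) * 10^6 = 11.6 um

11.6 um


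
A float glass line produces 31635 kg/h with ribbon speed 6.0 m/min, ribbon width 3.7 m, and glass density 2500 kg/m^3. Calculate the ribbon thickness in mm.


Ribbon cross-section from mass balance:
  Volume rate = throughput / density = 31635 / 2500 = 12.654 m^3/h
  thickness = volume rate / (speed * 60 * width), i.e.
  thickness = throughput / (60 * speed * width * density) * 1000
  thickness = 31635 / (60 * 6.0 * 3.7 * 2500) * 1000 = 9.5 mm

9.5 mm


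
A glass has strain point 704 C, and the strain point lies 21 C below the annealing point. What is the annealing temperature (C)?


T_anneal = T_strain + gap:
  T_anneal = 704 + 21 = 725 C

725 C


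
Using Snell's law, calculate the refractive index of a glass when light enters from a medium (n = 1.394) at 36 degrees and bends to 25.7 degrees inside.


Apply Snell's law: n1 * sin(theta1) = n2 * sin(theta2)
  n2 = n1 * sin(theta1) / sin(theta2)
  sin(36) = 0.587785
  sin(25.7) = 0.433659
  n2 = 1.394 * 0.587785 / 0.433659 = 1.8894

1.8894


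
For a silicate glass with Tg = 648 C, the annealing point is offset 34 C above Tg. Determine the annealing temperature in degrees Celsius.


The annealing temperature is Tg plus the offset:
  T_anneal = 648 + 34 = 682 C

682 C


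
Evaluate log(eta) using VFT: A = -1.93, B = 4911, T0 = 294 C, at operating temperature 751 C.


VFT equation: log(eta) = A + B / (T - T0)
  T - T0 = 751 - 294 = 457
  B / (T - T0) = 4911 / 457 = 10.746
  log(eta) = -1.93 + 10.746 = 8.816

8.816


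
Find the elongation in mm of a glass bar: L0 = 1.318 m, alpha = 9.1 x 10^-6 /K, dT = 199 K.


Thermal expansion formula: dL = alpha * L0 * dT
  dL = (9.1 x 10^-6) * 1.318 * 199 = 0.00238677 m
Convert to mm: 0.00238677 * 1000 = 2.3868 mm

2.3868 mm


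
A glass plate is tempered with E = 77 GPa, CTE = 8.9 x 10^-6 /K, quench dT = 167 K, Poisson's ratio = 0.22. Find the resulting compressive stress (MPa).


Tempering stress: sigma = E * alpha * dT / (1 - nu)
  E (MPa) = 77 * 1000 = 77000
  Numerator = 77000 * (8.9 x 10^-6) * 167 = 114.4451
  Denominator = 1 - 0.22 = 0.78
  sigma = 114.4451 / 0.78 = 146.7 MPa

146.7 MPa


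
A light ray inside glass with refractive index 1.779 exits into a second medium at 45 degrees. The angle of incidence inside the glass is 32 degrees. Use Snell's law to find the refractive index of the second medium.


Apply Snell's law: n1 * sin(theta1) = n2 * sin(theta2)
  n2 = n1 * sin(theta1) / sin(theta2)
  sin(32) = 0.529919
  sin(45) = 0.707107
  n2 = 1.779 * 0.529919 / 0.707107 = 1.3332

1.3332


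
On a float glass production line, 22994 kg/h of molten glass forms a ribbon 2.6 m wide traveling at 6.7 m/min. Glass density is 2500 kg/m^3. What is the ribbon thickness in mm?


Ribbon cross-section from mass balance:
  Volume rate = throughput / density = 22994 / 2500 = 9.1976 m^3/h
  thickness = volume rate / (speed * 60 * width), i.e.
  thickness = throughput / (60 * speed * width * density) * 1000
  thickness = 22994 / (60 * 6.7 * 2.6 * 2500) * 1000 = 8.8 mm

8.8 mm


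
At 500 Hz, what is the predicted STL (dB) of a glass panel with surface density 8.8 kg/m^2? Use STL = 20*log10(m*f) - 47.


Mass law: STL = 20 * log10(m * f) - 47
  m * f = 8.8 * 500 = 4400
  log10(4400) = 3.64345
  STL = 20 * 3.64345 - 47 = 72.869 - 47 = 25.9 dB

25.9 dB


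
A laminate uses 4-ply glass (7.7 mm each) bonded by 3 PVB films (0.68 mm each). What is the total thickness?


Total thickness = glass contribution + PVB contribution
  Glass: 4 * 7.7 = 30.8 mm
  PVB: 3 * 0.68 = 2.04 mm
  Total = 30.8 + 2.04 = 32.84 mm

32.84 mm


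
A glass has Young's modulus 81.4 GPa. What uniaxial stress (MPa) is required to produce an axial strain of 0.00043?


Rearrange E = sigma / epsilon:
  sigma = E * epsilon
  E (MPa) = 81.4 * 1000 = 81400
  sigma = 81400 * 0.00043 = 35.0 MPa

35.0 MPa


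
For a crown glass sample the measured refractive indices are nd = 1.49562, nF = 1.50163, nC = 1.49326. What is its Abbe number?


Abbe number formula: Vd = (nd - 1) / (nF - nC)
  nd - 1 = 1.49562 - 1 = 0.49562
  nF - nC = 1.50163 - 1.49326 = 0.00837
  Vd = 0.49562 / 0.00837 = 59.21

59.21


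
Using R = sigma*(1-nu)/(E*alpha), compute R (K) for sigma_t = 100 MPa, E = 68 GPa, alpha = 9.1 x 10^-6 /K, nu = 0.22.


Thermal shock resistance: R = sigma * (1 - nu) / (E * alpha)
  Numerator = 100 * (1 - 0.22) = 78.0
  Denominator = 68 * 1000 * (9.1 x 10^-6) = 0.6188
  R = 78.0 / 0.6188 = 126.1 K

126.1 K


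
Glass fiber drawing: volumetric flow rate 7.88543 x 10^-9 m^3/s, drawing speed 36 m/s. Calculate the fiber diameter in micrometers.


Cross-sectional area from continuity:
  A = Q / v = 7.88543 x 10^-9 / 36 = 2.190397 x 10^-10 m^2
Diameter from circular cross-section:
  d = sqrt(4A / pi) * 10^6 (m -> um)
  d = sqrt(4 * 2.190397 x 10^-10 / pi) * 10^6 = 16.7 um

16.7 um


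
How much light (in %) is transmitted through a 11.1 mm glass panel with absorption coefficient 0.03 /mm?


Beer-Lambert law: T = exp(-alpha * thickness)
  exponent = -0.03 * 11.1 = -0.333
  T = exp(-0.333) = 0.7168
  Percentage = 0.7168 * 100 = 71.68%

71.68%


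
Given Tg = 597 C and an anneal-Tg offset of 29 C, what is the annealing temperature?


The annealing temperature is Tg plus the offset:
  T_anneal = 597 + 29 = 626 C

626 C


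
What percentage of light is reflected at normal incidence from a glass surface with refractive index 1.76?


Fresnel reflectance at normal incidence:
  R = ((n - 1)/(n + 1))^2
  (n - 1)/(n + 1) = (1.76 - 1)/(1.76 + 1) = 0.275362
  R = 0.275362^2 = 0.0758242
  R(%) = 0.0758242 * 100 = 7.582%

7.582%


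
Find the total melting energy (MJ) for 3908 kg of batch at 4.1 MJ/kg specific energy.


Total energy = mass * specific energy
  E = 3908 * 4.1 = 16022.8 MJ

16022.8 MJ


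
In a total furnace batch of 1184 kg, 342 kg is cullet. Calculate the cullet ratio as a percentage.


Cullet ratio = (cullet mass / total batch mass) * 100
  Ratio = 342 / 1184 * 100 = 28.89%

28.89%


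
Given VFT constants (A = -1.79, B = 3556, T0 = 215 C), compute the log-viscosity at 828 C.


VFT equation: log(eta) = A + B / (T - T0)
  T - T0 = 828 - 215 = 613
  B / (T - T0) = 3556 / 613 = 5.801
  log(eta) = -1.79 + 5.801 = 4.011

4.011


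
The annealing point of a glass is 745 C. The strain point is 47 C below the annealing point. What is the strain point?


Strain point = annealing point - difference:
  T_strain = 745 - 47 = 698 C

698 C


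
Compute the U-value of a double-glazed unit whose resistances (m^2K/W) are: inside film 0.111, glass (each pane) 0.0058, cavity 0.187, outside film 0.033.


Total thermal resistance (series):
  R_total = R_in + R_glass + R_air + R_glass + R_out
  R_total = 0.111 + 0.0058 + 0.187 + 0.0058 + 0.033 = 0.3426 m^2K/W
U-value = 1 / R_total = 1 / 0.3426 = 2.919 W/m^2K

2.919 W/m^2K


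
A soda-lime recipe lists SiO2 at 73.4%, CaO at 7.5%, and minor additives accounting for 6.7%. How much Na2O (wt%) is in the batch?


Pieces sum to 100%:
  Na2O = 100 - (SiO2 + CaO + others)
  Na2O = 100 - (73.4 + 7.5 + 6.7) = 12.4%

12.4%


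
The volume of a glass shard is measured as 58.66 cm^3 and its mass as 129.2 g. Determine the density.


Use the definition of density:
  rho = mass / volume
  rho = 129.2 / 58.66 = 2.203 g/cm^3

2.203 g/cm^3


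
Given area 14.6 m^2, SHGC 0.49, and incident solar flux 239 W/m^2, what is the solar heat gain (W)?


Solar heat gain: Q = Area * SHGC * Irradiance
  Q = 14.6 * 0.49 * 239 = 1709.8 W

1709.8 W


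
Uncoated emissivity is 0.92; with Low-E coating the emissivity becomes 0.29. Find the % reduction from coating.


Percentage reduction = (1 - coated/uncoated) * 100
  Ratio = 0.29 / 0.92 = 0.3152
  Reduction = (1 - 0.3152) * 100 = 68.5%

68.5%


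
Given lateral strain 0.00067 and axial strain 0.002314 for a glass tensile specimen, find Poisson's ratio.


Poisson's ratio: nu = lateral strain / axial strain
  nu = 0.00067 / 0.002314 = 0.2895

0.2895


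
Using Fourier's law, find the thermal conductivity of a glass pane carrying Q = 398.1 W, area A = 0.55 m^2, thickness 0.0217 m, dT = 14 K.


Fourier's law rearranged: k = Q * t / (A * dT)
  Numerator = 398.1 * 0.0217 = 8.63877
  Denominator = 0.55 * 14 = 7.7
  k = 8.63877 / 7.7 = 1.122 W/mK

1.122 W/mK


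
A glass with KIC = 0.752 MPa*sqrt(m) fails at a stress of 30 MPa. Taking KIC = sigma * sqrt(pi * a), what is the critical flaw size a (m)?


Rearrange KIC = sigma * sqrt(pi * a):
  sqrt(pi * a) = KIC / sigma
  sqrt(pi * a) = 0.752 / 30 = 0.025067
  a = (KIC / sigma)^2 / pi
  a = 0.025067^2 / pi = 0.0002 m

0.0002 m


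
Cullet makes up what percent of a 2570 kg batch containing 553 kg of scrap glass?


Cullet ratio = (cullet mass / total batch mass) * 100
  Ratio = 553 / 2570 * 100 = 21.52%

21.52%


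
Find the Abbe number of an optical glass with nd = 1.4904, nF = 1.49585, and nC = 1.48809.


Abbe number formula: Vd = (nd - 1) / (nF - nC)
  nd - 1 = 1.4904 - 1 = 0.4904
  nF - nC = 1.49585 - 1.48809 = 0.00776
  Vd = 0.4904 / 0.00776 = 63.2

63.2


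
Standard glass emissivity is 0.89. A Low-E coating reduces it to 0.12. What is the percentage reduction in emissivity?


Percentage reduction = (1 - coated/uncoated) * 100
  Ratio = 0.12 / 0.89 = 0.1348
  Reduction = (1 - 0.1348) * 100 = 86.5%

86.5%


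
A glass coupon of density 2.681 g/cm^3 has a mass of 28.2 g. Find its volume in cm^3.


Rearrange rho = m / V:
  V = m / rho
  V = 28.2 / 2.681 = 10.518 cm^3

10.518 cm^3


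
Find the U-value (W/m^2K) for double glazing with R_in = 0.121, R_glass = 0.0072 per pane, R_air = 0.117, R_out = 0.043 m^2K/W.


Total thermal resistance (series):
  R_total = R_in + R_glass + R_air + R_glass + R_out
  R_total = 0.121 + 0.0072 + 0.117 + 0.0072 + 0.043 = 0.2954 m^2K/W
U-value = 1 / R_total = 1 / 0.2954 = 3.385 W/m^2K

3.385 W/m^2K


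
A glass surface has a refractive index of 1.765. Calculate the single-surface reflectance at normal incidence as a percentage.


Fresnel reflectance at normal incidence:
  R = ((n - 1)/(n + 1))^2
  (n - 1)/(n + 1) = (1.765 - 1)/(1.765 + 1) = 0.276673
  R = 0.276673^2 = 0.0765479
  R(%) = 0.0765479 * 100 = 7.655%

7.655%


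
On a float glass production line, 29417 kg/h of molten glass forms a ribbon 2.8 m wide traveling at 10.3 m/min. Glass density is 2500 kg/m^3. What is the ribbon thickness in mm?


Ribbon cross-section from mass balance:
  Volume rate = throughput / density = 29417 / 2500 = 11.7668 m^3/h
  thickness = volume rate / (speed * 60 * width), i.e.
  thickness = throughput / (60 * speed * width * density) * 1000
  thickness = 29417 / (60 * 10.3 * 2.8 * 2500) * 1000 = 6.8 mm

6.8 mm


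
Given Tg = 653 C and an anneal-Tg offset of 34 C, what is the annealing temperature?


The annealing temperature is Tg plus the offset:
  T_anneal = 653 + 34 = 687 C

687 C


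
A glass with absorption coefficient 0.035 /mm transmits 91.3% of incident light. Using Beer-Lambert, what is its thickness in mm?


Rearrange T = exp(-alpha * thickness):
  thickness = -ln(T) / alpha
  T = 91.3/100 = 0.913
  ln(T) = -0.09102
  -ln(T) = 0.09102
  thickness = 0.09102 / 0.035 = 2.6 mm

2.6 mm


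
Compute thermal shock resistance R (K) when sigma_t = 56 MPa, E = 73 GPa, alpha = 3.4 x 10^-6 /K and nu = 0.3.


Thermal shock resistance: R = sigma * (1 - nu) / (E * alpha)
  Numerator = 56 * (1 - 0.3) = 39.2
  Denominator = 73 * 1000 * (3.4 x 10^-6) = 0.2482
  R = 39.2 / 0.2482 = 157.9 K

157.9 K


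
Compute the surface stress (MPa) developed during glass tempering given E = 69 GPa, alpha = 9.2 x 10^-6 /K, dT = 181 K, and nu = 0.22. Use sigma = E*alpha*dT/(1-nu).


Tempering stress: sigma = E * alpha * dT / (1 - nu)
  E (MPa) = 69 * 1000 = 69000
  Numerator = 69000 * (9.2 x 10^-6) * 181 = 114.8988
  Denominator = 1 - 0.22 = 0.78
  sigma = 114.8988 / 0.78 = 147.3 MPa

147.3 MPa


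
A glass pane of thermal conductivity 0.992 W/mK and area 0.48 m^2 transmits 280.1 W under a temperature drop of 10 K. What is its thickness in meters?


Fourier's law: t = k * A * dT / Q
  t = 0.992 * 0.48 * 10 / 280.1
  t = 4.7616 / 280.1 = 0.017 m

0.017 m


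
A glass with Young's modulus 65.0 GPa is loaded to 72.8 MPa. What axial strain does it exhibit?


Rearrange E = sigma / epsilon:
  epsilon = sigma / E
  E (MPa) = 65.0 * 1000 = 65000
  epsilon = 72.8 / 65000 = 0.00112

0.00112


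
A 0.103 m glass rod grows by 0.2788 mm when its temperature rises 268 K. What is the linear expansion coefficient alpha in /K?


Rearrange dL = alpha * L0 * dT for alpha:
  alpha = dL / (L0 * dT)
  alpha = (0.2788 / 1000) / (0.103 * 268) = 0.0000101 /K = 1.01 x 10^-5 /K

1.01 x 10^-5 /K


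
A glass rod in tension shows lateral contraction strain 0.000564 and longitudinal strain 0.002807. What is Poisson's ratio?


Poisson's ratio: nu = lateral strain / axial strain
  nu = 0.000564 / 0.002807 = 0.2009

0.2009


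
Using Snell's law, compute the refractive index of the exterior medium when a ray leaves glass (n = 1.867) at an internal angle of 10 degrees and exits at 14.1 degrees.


Apply Snell's law: n1 * sin(theta1) = n2 * sin(theta2)
  n2 = n1 * sin(theta1) / sin(theta2)
  sin(10) = 0.173648
  sin(14.1) = 0.243615
  n2 = 1.867 * 0.173648 / 0.243615 = 1.3308

1.3308


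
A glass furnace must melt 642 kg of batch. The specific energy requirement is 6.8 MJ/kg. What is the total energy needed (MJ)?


Total energy = mass * specific energy
  E = 642 * 6.8 = 4365.6 MJ

4365.6 MJ


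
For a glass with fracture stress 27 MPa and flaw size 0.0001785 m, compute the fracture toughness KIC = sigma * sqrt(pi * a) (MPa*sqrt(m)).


Fracture toughness: KIC = sigma * sqrt(pi * a)
  pi * a = pi * 0.0001785 = 0.000560774
  sqrt(pi * a) = 0.023681
  KIC = 27 * 0.023681 = 0.639 MPa*sqrt(m)

0.639 MPa*sqrt(m)


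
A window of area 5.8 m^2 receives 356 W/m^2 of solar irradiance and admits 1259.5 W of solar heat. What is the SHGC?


Rearrange Q = Area * SHGC * Irradiance:
  SHGC = Q / (Area * Irradiance)
  SHGC = 1259.5 / (5.8 * 356) = 0.61

0.61


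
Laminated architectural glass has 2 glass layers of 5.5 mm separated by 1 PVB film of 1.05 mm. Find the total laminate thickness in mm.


Total thickness = glass contribution + PVB contribution
  Glass: 2 * 5.5 = 11.0 mm
  PVB: 1 * 1.05 = 1.05 mm
  Total = 11.0 + 1.05 = 12.05 mm

12.05 mm


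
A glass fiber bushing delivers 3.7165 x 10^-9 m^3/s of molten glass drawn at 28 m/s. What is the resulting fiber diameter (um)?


Cross-sectional area from continuity:
  A = Q / v = 3.7165 x 10^-9 / 28 = 1.327321 x 10^-10 m^2
Diameter from circular cross-section:
  d = sqrt(4A / pi) * 10^6 (m -> um)
  d = sqrt(4 * 1.327321 x 10^-10 / pi) * 10^6 = 13.0 um

13.0 um


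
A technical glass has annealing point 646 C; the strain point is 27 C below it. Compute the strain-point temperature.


Strain point = annealing point - difference:
  T_strain = 646 - 27 = 619 C

619 C


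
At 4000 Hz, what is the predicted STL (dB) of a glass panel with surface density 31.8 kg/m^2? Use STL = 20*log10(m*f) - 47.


Mass law: STL = 20 * log10(m * f) - 47
  m * f = 31.8 * 4000 = 127200
  log10(127200) = 5.10449
  STL = 20 * 5.10449 - 47 = 102.0898 - 47 = 55.1 dB

55.1 dB


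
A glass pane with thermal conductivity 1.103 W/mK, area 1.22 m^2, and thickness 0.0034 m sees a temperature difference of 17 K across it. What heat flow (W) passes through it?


Fourier's law: Q = k * A * dT / t
  Q = 1.103 * 1.22 * 17 / 0.0034
  Q = 22.87622 / 0.0034 = 6728.3 W

6728.3 W


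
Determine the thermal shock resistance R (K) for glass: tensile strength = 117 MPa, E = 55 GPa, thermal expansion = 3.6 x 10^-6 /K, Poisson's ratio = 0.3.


Thermal shock resistance: R = sigma * (1 - nu) / (E * alpha)
  Numerator = 117 * (1 - 0.3) = 81.9
  Denominator = 55 * 1000 * (3.6 x 10^-6) = 0.198
  R = 81.9 / 0.198 = 413.6 K

413.6 K


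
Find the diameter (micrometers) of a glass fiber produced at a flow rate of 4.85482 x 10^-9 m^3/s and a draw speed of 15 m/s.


Cross-sectional area from continuity:
  A = Q / v = 4.85482 x 10^-9 / 15 = 3.236547 x 10^-10 m^2
Diameter from circular cross-section:
  d = sqrt(4A / pi) * 10^6 (m -> um)
  d = sqrt(4 * 3.236547 x 10^-10 / pi) * 10^6 = 20.3 um

20.3 um


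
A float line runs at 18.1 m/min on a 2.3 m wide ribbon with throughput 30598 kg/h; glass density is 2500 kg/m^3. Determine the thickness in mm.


Ribbon cross-section from mass balance:
  Volume rate = throughput / density = 30598 / 2500 = 12.2392 m^3/h
  thickness = volume rate / (speed * 60 * width), i.e.
  thickness = throughput / (60 * speed * width * density) * 1000
  thickness = 30598 / (60 * 18.1 * 2.3 * 2500) * 1000 = 4.9 mm

4.9 mm
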